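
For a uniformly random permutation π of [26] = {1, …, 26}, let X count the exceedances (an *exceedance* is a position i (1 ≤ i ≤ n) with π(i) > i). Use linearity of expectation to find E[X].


Write X = Σ_{i=1}^{26} X_i, where X_i = 1_{π(i) > i}.
For each fixed i, π(i) is uniform over {1, …, 26} (marginal of a uniform permutation), so P[π(i) > i] = (n − i)/n. Summing: Σ_{i=1}^{26} (n − i)/n = (0 + 1 + … + 25)/26 = 26(26 − 1)/(2·26) = (26 − 1)/2.
Hence E[X] = Σ_{i=1}^{26} (26 − i)/26 = 25/2 ≈ 12.500000.

E[X] = 25/2 = 12.500000.


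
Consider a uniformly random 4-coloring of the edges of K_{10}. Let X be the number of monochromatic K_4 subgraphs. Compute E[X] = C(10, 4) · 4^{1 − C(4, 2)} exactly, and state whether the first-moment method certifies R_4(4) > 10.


E[X] = C(10, 4) · 4^{1 − 6} = 210 · 4^{−5} = 210/1024.
As a reduced fraction: E[X] = 105/512 ≈ 0.205078.
Is E[X] < 1? YES.
Since E[X] < 1, there exists a 4-coloring of K_{10} with no monochromatic K_4; hence R_4(4) > 10.

E[X] = 105/512 ≈ 0.205078; E[X] < 1, so R_4(4) > 10.


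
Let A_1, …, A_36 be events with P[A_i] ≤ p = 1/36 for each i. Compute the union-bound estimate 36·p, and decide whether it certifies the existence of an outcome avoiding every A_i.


Union bound: P[∪_{i=1}^{36} A_i] ≤ Σ_i P[A_i] ≤ 36·p = 36·(1/36) = 1.
Numerically: 1 ≈ 1.00000.
Is 1 < 1? NO.
Since the bound 1 is ≥ 1, the union bound is uninformative here; it does NOT by itself certify existence.

36·p = 1 ≈ 1.00000; existence NOT certified by the union bound.


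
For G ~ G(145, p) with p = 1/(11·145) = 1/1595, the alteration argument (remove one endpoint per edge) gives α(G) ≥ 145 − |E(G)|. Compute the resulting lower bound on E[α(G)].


E[|E(G)|] = C(145, 2)·p = 10440 · (1/1595) = 72/11.
E[α(G)] ≥ n − E[|E(G)|] = 145 − 72/11 = 1523/11.
Numerically: ≈ 138.4545.
(This is only a lower bound; the true E[α(G)] may be larger.)

E[α(G)] ≥ 1523/11 ≈ 138.4545.


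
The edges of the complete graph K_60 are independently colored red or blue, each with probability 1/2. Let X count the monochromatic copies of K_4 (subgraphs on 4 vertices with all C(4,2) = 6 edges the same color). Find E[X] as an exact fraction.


Let X = Σ_S X_S over the C(60, 4) = 487635 subsets S of size 4, where X_S = 1 if the K_4 on S is monochromatic.
For a fixed S, the K_4 on S has C(4, 2) = 6 edges. P[all 6 edges red] = (1/2)^6, and likewise for blue, so P[monochromatic] = 2·(1/2)^6 = 2^{1 − 6} = 1/32.
By linearity: E[X] = C(60, 4) · 2^{1 − 6} = 487635 · 1/32 = 487635/32.
Numerically: E[X] ≈ 15238.59375.

E[X] = C(60,4)·2^(1−C(4,2)) = 487635/32 ≈ 15238.59375.


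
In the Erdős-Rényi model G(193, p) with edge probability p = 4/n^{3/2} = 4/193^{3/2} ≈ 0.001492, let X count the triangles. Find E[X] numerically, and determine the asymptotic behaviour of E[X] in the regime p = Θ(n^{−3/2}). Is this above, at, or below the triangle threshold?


Number of potential triangles: C(193, 3) = 1179616.
Each occurs with probability p³ ≈ (0.001492)³ ≈ 3.320260e-09.
By linearity: E[X] = C(193, 3)·p³ ≈ 1179616 · 3.320260e-09 ≈ 0.0039.
Since α = 3/2 > 1, p = c/n^{3/2} = o(1/n) is below the triangle threshold p ~ 1/n. Asymptotically E[X] ~ (c³/6)·n^{3(1−α)} = (4³/6)·n^{-1.5} → 0, so by Markov's inequality G has no triangles w.h.p.

E[X] ≈ 0.0039; in regime p = Θ(1/n^{3/2}) E[X] tends to 0 (below the triangle threshold p ~ 1/n).


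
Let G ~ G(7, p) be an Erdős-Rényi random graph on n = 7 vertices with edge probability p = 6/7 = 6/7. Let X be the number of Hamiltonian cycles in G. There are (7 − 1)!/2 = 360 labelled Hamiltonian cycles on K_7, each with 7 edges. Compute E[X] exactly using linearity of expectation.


K_7 has (7 − 1)!/2 = 360 labelled Hamiltonian cycles.
For each such Hamiltonian cycle H, let X_H = 1 if all 7 edges of H are present in G. Then P[X_H = 1] = p^{7} = (6/7)^{7} = 279936/823543.
By linearity: E[X] = Σ_H E[X_H] = 360 · p^{7} = 360 · 279936/823543 = 100776960/823543.
Numerically: E[X] ≈ 122.37.

E[X] = 360 · (6/7)^{7} = 100776960/823543 ≈ 122.37.


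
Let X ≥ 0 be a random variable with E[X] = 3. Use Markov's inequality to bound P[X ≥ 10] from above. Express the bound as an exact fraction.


μ = E[X] = 3, a = 10.
Markov: P[X ≥ 10] ≤ μ/a = (3)/10 = 3/10.
Numerically: ≈ 0.300000.
(Since a = 10 > μ = 3.000000, the bound 3/10 is < 1 and informative.)

P[X ≥ 10] ≤ 3/10 ≈ 0.300000.


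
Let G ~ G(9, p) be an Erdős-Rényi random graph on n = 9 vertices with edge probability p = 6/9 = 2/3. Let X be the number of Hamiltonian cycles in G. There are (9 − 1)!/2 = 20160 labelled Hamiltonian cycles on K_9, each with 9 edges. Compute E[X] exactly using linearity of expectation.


K_9 has (9 − 1)!/2 = 20160 labelled Hamiltonian cycles.
For each such Hamiltonian cycle H, let X_H = 1 if all 9 edges of H are present in G. Then P[X_H = 1] = p^{9} = (2/3)^{9} = 512/19683.
By linearity of expectation: E[X] = Σ_H E[X_H] = 20160 · p^{9} = 20160 · 512/19683 = 1146880/2187.
Numerically: E[X] ≈ 524.41.

E[X] = 20160 · (2/3)^{9} = 1146880/2187 ≈ 524.41.


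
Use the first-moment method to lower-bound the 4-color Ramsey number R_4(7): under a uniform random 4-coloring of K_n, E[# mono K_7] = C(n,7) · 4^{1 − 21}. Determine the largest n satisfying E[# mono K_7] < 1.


We need C(n, 7) · 4^{1 − 21} < 1, i.e. C(n, 7) < 4^{21 − 1} = 1099511627776.
Check values of n near the boundary:
  n = 176: C(176, 7) = 919790691600; 919790691600 < 1099511627776? YES
  n = 177: C(177, 7) = 957664425960; 957664425960 < 1099511627776? YES
  n = 178: C(178, 7) = 996867063280; 996867063280 < 1099511627776? YES
  n = 179: C(179, 7) = 1037437234460; 1037437234460 < 1099511627776? YES
  n = 180: C(180, 7) = 1079414463600; 1079414463600 < 1099511627776? YES
  n = 181: C(181, 7) = 1122839183400; 1122839183400 < 1099511627776? NO
  n = 182: C(182, 7) = 1167752750736; 1167752750736 < 1099511627776? NO
  n = 183: C(183, 7) = 1214197462413; 1214197462413 < 1099511627776? NO
The largest n with C(n, 7) < 1099511627776 is n = 180 (where E[X] = 67463403975/68719476736 ≈ 0.98172). Hence R_4(7) > 180, i.e. R_4(7) ≥ 181.

Largest n = 180; hence R_4(7) > 180.


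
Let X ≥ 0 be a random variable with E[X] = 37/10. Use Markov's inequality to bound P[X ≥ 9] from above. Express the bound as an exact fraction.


μ = E[X] = 37/10, a = 9.
Markov: P[X ≥ 9] ≤ μ/a = (37/10)/9 = 37/90.
Numerically: ≈ 0.411.
(Since a = 9 > μ = 3.700, the bound 37/90 is < 1 and informative.)

P[X ≥ 9] ≤ 37/90 ≈ 0.411.


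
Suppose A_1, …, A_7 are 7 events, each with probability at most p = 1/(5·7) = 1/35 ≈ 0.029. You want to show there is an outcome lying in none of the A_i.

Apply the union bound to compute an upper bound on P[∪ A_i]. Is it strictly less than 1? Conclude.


Union bound: P[∪_{i=1}^{7} A_i] ≤ Σ_i P[A_i] ≤ 7·p = 7·(1/35) = 1/5.
Numerically: 1/5 ≈ 0.200.
Is 1/5 < 1? YES.
Since P[∪ A_i] ≤ 1/5 < 1, the complement has P[∩ A_i^c] ≥ 1 − 1/5 = 4/5 > 0, so some outcome avoids every A_i.

7·p = 1/5 ≈ 0.200; existence CERTIFIED by the union bound.


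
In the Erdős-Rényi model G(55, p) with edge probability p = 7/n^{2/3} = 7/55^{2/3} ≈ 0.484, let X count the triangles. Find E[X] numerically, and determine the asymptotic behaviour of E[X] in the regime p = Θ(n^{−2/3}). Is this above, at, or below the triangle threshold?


Number of potential triangles: C(55, 3) = 26235.
Each occurs with probability p³ ≈ (0.484)³ ≈ 1.13388e-01.
By linearity: E[X] = C(55, 3)·p³ ≈ 26235 · 1.13388e-01 ≈ 2974.745.
Since α = 2/3 < 1, p = c/n^{2/3} ≫ 1/n is above the triangle threshold p ~ 1/n. Asymptotically E[X] ~ (c³/6)·n^{3(1−α)} = (7³/6)·n^{1} → ∞; triangles are abundant w.h.p.

E[X] ≈ 2974.745; in regime p = Θ(1/n^{2/3}) E[X] diverges (above the triangle threshold p ~ 1/n).


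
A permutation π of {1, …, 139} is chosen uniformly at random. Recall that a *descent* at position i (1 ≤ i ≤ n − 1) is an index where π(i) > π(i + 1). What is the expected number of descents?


Write X = Σ X_I over i = 1, …, 138, with X_I the indicator of one descent.
There are 138 indicators.
For each fixed i, the pair (π(i), π(i+1)) is a uniformly random ordered pair of distinct values from {1, …, 139}; by symmetry P[π(i) > π(i+1)] = 1/2.
By linearity: E[X] = 138 · (1/2) = (139 − 1) · (1/2) = 69 ≈ 69.00000.

E[X] = 69 = 69.00000.


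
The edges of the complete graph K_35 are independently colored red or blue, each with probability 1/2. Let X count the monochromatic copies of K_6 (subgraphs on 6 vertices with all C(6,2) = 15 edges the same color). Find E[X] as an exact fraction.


Let X = Σ_S X_S over the C(35, 6) = 1623160 subsets S of size 6, where X_S = 1 if the K_6 on S is monochromatic.
For a fixed S, the K_6 on S has C(6, 2) = 15 edges. P[all 15 edges red] = (1/2)^15, and likewise for blue, so P[monochromatic] = 2·(1/2)^15 = 2^{1 − 15} = 1/16384.
By linearity: E[X] = C(35, 6) · 2^{1 − 15} = 1623160 · 1/16384 = 202895/2048.
Numerically: E[X] ≈ 99.069824.

E[X] = C(35,6)·2^(1−C(6,2)) = 202895/2048 ≈ 99.069824.


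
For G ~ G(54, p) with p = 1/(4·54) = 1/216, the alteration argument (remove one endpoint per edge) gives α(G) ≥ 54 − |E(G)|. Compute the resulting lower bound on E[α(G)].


E[|E(G)|] = C(54, 2)·p = 1431 · (1/216) = 53/8.
E[α(G)] ≥ n − E[|E(G)|] = 54 − 53/8 = 379/8.
Numerically: ≈ 47.375.
(This is only a lower bound; the true E[α(G)] may be larger.)

E[α(G)] ≥ 379/8 ≈ 47.375.


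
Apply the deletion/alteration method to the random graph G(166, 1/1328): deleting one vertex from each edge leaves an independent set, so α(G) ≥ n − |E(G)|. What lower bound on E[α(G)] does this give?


E[|E(G)|] = C(166, 2)·p = 13695 · (1/1328) = 165/16.
E[α(G)] ≥ n − E[|E(G)|] = 166 − 165/16 = 2491/16.
Numerically: ≈ 155.68750.
(This is only a lower bound; the true E[α(G)] may be larger.)

E[α(G)] ≥ 2491/16 ≈ 155.68750.


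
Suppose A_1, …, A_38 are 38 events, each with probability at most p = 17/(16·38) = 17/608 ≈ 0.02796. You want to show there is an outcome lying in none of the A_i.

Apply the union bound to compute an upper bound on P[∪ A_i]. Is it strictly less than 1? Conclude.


Union bound: P[∪_{i=1}^{38} A_i] ≤ Σ_i P[A_i] ≤ 38·p = 38·(17/608) = 17/16.
Numerically: 17/16 ≈ 1.06250.
Is 17/16 < 1? NO.
Since the bound 17/16 is ≥ 1, the union bound is uninformative here; it does NOT by itself certify existence.

38·p = 17/16 ≈ 1.06250; existence NOT certified by the union bound.


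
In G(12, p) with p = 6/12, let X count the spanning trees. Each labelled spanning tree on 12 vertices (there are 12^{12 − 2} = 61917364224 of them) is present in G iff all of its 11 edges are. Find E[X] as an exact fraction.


K_12 has 12^{12 − 2} = 61917364224 labelled spanning trees.
For each such spanning tree H, let X_H = 1 if all 11 edges of H are present in G. Then P[X_H = 1] = p^{11} = (1/2)^{11} = 1/2048.
By linearity of expectation: E[X] = Σ_H E[X_H] = 61917364224 · p^{11} = 61917364224 · 1/2048 = 30233088.
Numerically: E[X] ≈ 3.023e+07.

E[X] = 61917364224 · (1/2)^{11} = 30233088 ≈ 3.023e+07.


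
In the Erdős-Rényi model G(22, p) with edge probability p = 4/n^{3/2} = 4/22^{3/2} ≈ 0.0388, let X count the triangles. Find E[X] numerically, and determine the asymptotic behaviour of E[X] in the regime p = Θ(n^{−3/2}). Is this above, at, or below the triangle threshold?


Number of potential triangles: C(22, 3) = 1540.
Each occurs with probability p³ ≈ (0.0388)³ ≈ 5.82476e-05.
By linearity: E[X] = C(22, 3)·p³ ≈ 1540 · 5.82476e-05 ≈ 0.090.
Since α = 3/2 > 1, p = c/n^{3/2} = o(1/n) is below the triangle threshold p ~ 1/n. Asymptotically E[X] ~ (c³/6)·n^{3(1−α)} = (4³/6)·n^{-1.5} → 0, so by Markov's inequality G has no triangles w.h.p.

E[X] ≈ 0.090; in regime p = Θ(1/n^{3/2}) E[X] tends to 0 (below the triangle threshold p ~ 1/n).


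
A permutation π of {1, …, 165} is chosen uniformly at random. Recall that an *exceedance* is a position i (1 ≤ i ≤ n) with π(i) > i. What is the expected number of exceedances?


Write X = Σ_{i=1}^{165} X_i, where X_i = 1_{π(i) > i}.
For each fixed i, π(i) is uniform over {1, …, 165} (marginal of a uniform permutation), so P[π(i) > i] = (n − i)/n. Summing: Σ_{i=1}^{165} (n − i)/n = (0 + 1 + … + 164)/165 = 165(165 − 1)/(2·165) = (165 − 1)/2.
Hence E[X] = Σ_{i=1}^{165} (165 − i)/165 = 82 ≈ 82.000.

E[X] = 82 = 82.000.


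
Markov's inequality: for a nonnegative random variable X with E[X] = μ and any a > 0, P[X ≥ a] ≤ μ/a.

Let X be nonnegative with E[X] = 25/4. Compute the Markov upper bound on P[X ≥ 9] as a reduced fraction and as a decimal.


μ = E[X] = 25/4, a = 9.
Markov: P[X ≥ 9] ≤ μ/a = (25/4)/9 = 25/36.
Numerically: ≈ 0.694.
(Since a = 9 > μ = 6.250, the bound 25/36 is < 1 and informative.)

P[X ≥ 9] ≤ 25/36 ≈ 0.694.


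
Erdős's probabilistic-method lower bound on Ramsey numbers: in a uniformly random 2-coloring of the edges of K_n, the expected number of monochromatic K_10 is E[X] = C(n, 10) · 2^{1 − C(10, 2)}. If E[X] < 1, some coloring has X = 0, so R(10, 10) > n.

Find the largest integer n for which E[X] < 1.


We need C(n, 10) · 2^{1 − 45} < 1, i.e. C(n, 10) < 2^{45 − 1} = 17592186044416.
Check values of n near the boundary:
  n = 98: C(98, 10) = 14005614014756; 14005614014756 < 17592186044416? YES
  n = 99: C(99, 10) = 15579278510796; 15579278510796 < 17592186044416? YES
  n = 100: C(100, 10) = 17310309456440; 17310309456440 < 17592186044416? YES
  n = 101: C(101, 10) = 19212541264840; 19212541264840 < 17592186044416? NO
  n = 102: C(102, 10) = 21300860967540; 21300860967540 < 17592186044416? NO
  n = 103: C(103, 10) = 23591276125340; 23591276125340 < 17592186044416? NO
The largest n with C(n, 10) < 17592186044416 is n = 100 (where E[X] = 2163788682055/2199023255552 ≈ 0.9839772). Hence R(10, 10) > 100, i.e. R(10, 10) ≥ 101.

Largest n = 100; hence R(10, 10) > 100.


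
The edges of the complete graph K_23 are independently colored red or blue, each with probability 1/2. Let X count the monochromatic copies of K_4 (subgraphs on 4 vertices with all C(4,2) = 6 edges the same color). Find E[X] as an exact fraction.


Let X = Σ_S X_S over the C(23, 4) = 8855 subsets S of size 4, where X_S = 1 if the K_4 on S is monochromatic.
For a fixed S, the K_4 on S has C(4, 2) = 6 edges. P[all 6 edges red] = (1/2)^6, and likewise for blue, so P[monochromatic] = 2·(1/2)^6 = 2^{1 − 6} = 1/32.
Summing: E[X] = C(23, 4) · 2^{1 − 6} = 8855 · 1/32 = 8855/32.
Numerically: E[X] ≈ 276.7188.

E[X] = C(23,4)·2^(1−C(4,2)) = 8855/32 ≈ 276.7188.


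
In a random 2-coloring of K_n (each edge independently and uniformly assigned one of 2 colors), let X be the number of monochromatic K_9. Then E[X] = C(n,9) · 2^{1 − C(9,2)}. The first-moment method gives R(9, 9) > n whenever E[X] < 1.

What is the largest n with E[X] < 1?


We need C(n, 9) · 2^{1 − 36} < 1, i.e. C(n, 9) < 2^{36 − 1} = 34359738368.
Check values of n near the boundary:
  n = 62: C(62, 9) = 20286591270; 20286591270 < 34359738368? YES
  n = 63: C(63, 9) = 23667689815; 23667689815 < 34359738368? YES
  n = 64: C(64, 9) = 27540584512; 27540584512 < 34359738368? YES
  n = 65: C(65, 9) = 31966749880; 31966749880 < 34359738368? YES
  n = 66: C(66, 9) = 37014131440; 37014131440 < 34359738368? NO
  n = 67: C(67, 9) = 42757703560; 42757703560 < 34359738368? NO
The largest n with C(n, 9) < 34359738368 is n = 65 (where E[X] = 3995843735/4294967296 ≈ 0.9303549). Hence R(9, 9) > 65, i.e. R(9, 9) ≥ 66.

Largest n = 65; hence R(9, 9) > 65.


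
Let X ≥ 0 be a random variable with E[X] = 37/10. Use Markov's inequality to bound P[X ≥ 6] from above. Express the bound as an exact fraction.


μ = E[X] = 37/10, a = 6.
Markov: P[X ≥ 6] ≤ μ/a = (37/10)/6 = 37/60.
Numerically: ≈ 0.617.
(Since a = 6 > μ = 3.700, the bound 37/60 is < 1 and informative.)

P[X ≥ 6] ≤ 37/60 ≈ 0.617.


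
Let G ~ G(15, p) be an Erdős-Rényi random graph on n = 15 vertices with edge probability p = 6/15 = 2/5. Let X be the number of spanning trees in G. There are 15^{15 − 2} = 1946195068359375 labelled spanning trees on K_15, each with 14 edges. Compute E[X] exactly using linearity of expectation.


K_15 has 15^{15 − 2} = 1946195068359375 labelled spanning trees.
For each such spanning tree H, let X_H = 1 if all 14 edges of H are present in G. Then P[X_H = 1] = p^{14} = (2/5)^{14} = 16384/6103515625.
Summing the indicators: E[X] = Σ_H E[X_H] = 1946195068359375 · p^{14} = 1946195068359375 · 16384/6103515625 = 26121388032/5.
Numerically: E[X] ≈ 5.22e+09.

E[X] = 1946195068359375 · (2/5)^{14} = 26121388032/5 ≈ 5.22e+09.


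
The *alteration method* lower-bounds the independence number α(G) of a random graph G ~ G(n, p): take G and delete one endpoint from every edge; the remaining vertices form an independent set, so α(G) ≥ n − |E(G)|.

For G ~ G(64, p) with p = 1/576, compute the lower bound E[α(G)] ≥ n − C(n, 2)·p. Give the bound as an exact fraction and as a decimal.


E[|E(G)|] = C(64, 2)·p = 2016 · (1/576) = 7/2.
E[α(G)] ≥ n − E[|E(G)|] = 64 − 7/2 = 121/2.
Numerically: ≈ 60.500000.
(This is only a lower bound; the true E[α(G)] may be larger.)

E[α(G)] ≥ 121/2 ≈ 60.500000.


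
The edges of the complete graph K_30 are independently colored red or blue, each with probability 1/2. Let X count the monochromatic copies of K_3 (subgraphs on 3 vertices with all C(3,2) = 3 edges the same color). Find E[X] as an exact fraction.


Let X = Σ_S X_S over the C(30, 3) = 4060 subsets S of size 3, where X_S = 1 if the K_3 on S is monochromatic.
For a fixed S, the K_3 on S has C(3, 2) = 3 edges. P[all 3 edges red] = (1/2)^3, and likewise for blue, so P[monochromatic] = 2·(1/2)^3 = 2^{1 − 3} = 1/4.
By linearity of expectation: E[X] = C(30, 3) · 2^{1 − 3} = 4060 · 1/4 = 1015.
Numerically: E[X] ≈ 1015.000.

E[X] = C(30,3)·2^(1−C(3,2)) = 1015 ≈ 1015.000.


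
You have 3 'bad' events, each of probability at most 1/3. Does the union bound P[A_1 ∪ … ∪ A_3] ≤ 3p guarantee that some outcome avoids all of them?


Union bound: P[∪_{i=1}^{3} A_i] ≤ Σ_i P[A_i] ≤ 3·p = 3·(1/3) = 1.
Numerically: 1 ≈ 1.0000.
Is 1 < 1? NO.
Since the bound 1 is ≥ 1, the union bound is uninformative here; it does NOT by itself certify existence.

3·p = 1 ≈ 1.0000; existence NOT certified by the union bound.


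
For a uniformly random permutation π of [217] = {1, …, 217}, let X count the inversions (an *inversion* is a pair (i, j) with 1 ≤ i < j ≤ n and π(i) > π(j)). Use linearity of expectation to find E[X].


Write X = Σ X_I over the C(217, 2) = 23436 pairs i < j, with X_I the indicator of one inversion.
There are 23436 indicators.
For each fixed pair i < j, the values π(i) and π(j) are two distinct elements of {1, …, 217} in uniformly random order; by symmetry P[π(i) > π(j)] = 1/2.
By linearity: E[X] = 23436 · (1/2) = C(217, 2) · (1/2) = 23436/2 = 11718 ≈ 11718.000000.

E[X] = 11718 = 11718.000000.


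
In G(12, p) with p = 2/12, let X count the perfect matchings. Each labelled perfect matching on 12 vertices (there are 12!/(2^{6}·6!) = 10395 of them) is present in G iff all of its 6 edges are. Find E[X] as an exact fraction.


K_12 has 12!/(2^{6}·6!) = 10395 labelled perfect matchings.
For each such perfect matching H, let X_H = 1 if all 6 edges of H are present in G. Then P[X_H = 1] = p^{6} = (1/6)^{6} = 1/46656.
By linearity of expectation: E[X] = Σ_H E[X_H] = 10395 · p^{6} = 10395 · 1/46656 = 385/1728.
Numerically: E[X] ≈ 0.2228.

E[X] = 10395 · (1/6)^{6} = 385/1728 ≈ 0.2228.


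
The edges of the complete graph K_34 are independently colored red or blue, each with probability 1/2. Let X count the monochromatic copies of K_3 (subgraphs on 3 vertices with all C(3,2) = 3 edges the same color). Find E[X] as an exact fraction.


Let X = Σ_S X_S over the C(34, 3) = 5984 subsets S of size 3, where X_S = 1 if the K_3 on S is monochromatic.
For a fixed S, the K_3 on S has C(3, 2) = 3 edges. P[all 3 edges red] = (1/2)^3, and likewise for blue, so P[monochromatic] = 2·(1/2)^3 = 2^{1 − 3} = 1/4.
By linearity of expectation: E[X] = C(34, 3) · 2^{1 − 3} = 5984 · 1/4 = 1496.
Numerically: E[X] ≈ 1496.0000.

E[X] = C(34,3)·2^(1−C(3,2)) = 1496 ≈ 1496.0000.


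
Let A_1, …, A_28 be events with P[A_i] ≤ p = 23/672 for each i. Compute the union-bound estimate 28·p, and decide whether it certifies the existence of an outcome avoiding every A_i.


Union bound: P[∪_{i=1}^{28} A_i] ≤ Σ_i P[A_i] ≤ 28·p = 28·(23/672) = 23/24.
Numerically: 23/24 ≈ 0.958333.
Is 23/24 < 1? YES.
Since P[∪ A_i] ≤ 23/24 < 1, the complement has P[∩ A_i^c] ≥ 1 − 23/24 = 1/24 > 0, so some outcome avoids every A_i.

28·p = 23/24 ≈ 0.958333; existence CERTIFIED by the union bound.


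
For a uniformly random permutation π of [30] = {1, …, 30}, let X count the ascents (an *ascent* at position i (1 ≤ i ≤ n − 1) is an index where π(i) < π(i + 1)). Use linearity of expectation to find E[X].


Write X = Σ X_I over i = 1, …, 29, with X_I the indicator of one ascent.
There are 29 indicators.
For each fixed i, the pair (π(i), π(i+1)) is a uniformly random ordered pair of distinct values from {1, …, 30}; by symmetry P[π(i) < π(i+1)] = 1/2.
By linearity: E[X] = 29 · (1/2) = (30 − 1) · (1/2) = 29/2 ≈ 14.50000.

E[X] = 29/2 = 14.50000.


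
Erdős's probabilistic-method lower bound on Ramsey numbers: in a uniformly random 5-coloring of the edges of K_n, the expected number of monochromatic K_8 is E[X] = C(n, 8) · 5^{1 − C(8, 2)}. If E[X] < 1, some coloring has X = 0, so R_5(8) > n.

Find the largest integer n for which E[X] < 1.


We need C(n, 8) · 5^{1 − 28} < 1, i.e. C(n, 8) < 5^{28 − 1} = 7450580596923828125.
Check values of n near the boundary:
  n = 862: C(862, 8) = 7317951015318931845; 7317951015318931845 < 7450580596923828125? YES
  n = 863: C(863, 8) = 7386423071602617757; 7386423071602617757 < 7450580596923828125? YES
  n = 864: C(864, 8) = 7455455062926006708; 7455455062926006708 < 7450580596923828125? NO
  n = 865: C(865, 8) = 7525050909487743060; 7525050909487743060 < 7450580596923828125? NO
  n = 866: C(866, 8) = 7595214554331451620; 7595214554331451620 < 7450580596923828125? NO
The largest n with C(n, 8) < 7450580596923828125 is n = 863 (where E[X] = 7386423071602617757/7450580596923828125 ≈ 0.99139). Hence R_5(8) > 863, i.e. R_5(8) ≥ 864.

Largest n = 863; hence R_5(8) > 863.


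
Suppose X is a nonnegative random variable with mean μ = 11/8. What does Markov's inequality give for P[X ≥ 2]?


μ = E[X] = 11/8, a = 2.
Markov: P[X ≥ 2] ≤ μ/a = (11/8)/2 = 11/16.
Numerically: ≈ 0.6875.
(Since a = 2 > μ = 1.3750, the bound 11/16 is < 1 and informative.)

P[X ≥ 2] ≤ 11/16 ≈ 0.6875.


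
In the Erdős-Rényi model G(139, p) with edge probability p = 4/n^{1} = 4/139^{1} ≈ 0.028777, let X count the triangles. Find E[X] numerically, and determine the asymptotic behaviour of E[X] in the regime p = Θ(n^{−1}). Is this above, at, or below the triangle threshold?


Number of potential triangles: C(139, 3) = 437989.
Each occurs with probability p³ ≈ (0.028777)³ ≈ 2.3830633e-05.
By linearity: E[X] = C(139, 3)·p³ ≈ 437989 · 2.3830633e-05 ≈ 10.43755.
Here α = 1, so p = 4/n is exactly at the triangle threshold p ~ 1/n. Asymptotically E[X] → c³/6 = 4³/6 = 32/3 ≈ 10.66667, a bounded constant. In this regime the triangle count is asymptotically Poisson(c³/6).

E[X] ≈ 10.43755; in regime p = Θ(1/n^{1}) E[X] stays bounded (at the triangle threshold p ~ 1/n).


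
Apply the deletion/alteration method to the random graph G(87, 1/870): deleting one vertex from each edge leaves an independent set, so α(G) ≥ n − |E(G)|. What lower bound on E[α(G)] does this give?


E[|E(G)|] = C(87, 2)·p = 3741 · (1/870) = 43/10.
E[α(G)] ≥ n − E[|E(G)|] = 87 − 43/10 = 827/10.
Numerically: ≈ 82.700000.
(This is only a lower bound; the true E[α(G)] may be larger.)

E[α(G)] ≥ 827/10 ≈ 82.700000.


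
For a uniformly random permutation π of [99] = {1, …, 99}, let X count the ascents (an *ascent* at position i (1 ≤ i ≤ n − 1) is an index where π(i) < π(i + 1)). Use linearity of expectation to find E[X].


Write X = Σ X_I over i = 1, …, 98, with X_I the indicator of one ascent.
There are 98 indicators.
For each fixed i, the pair (π(i), π(i+1)) is a uniformly random ordered pair of distinct values from {1, …, 99}; by symmetry P[π(i) < π(i+1)] = 1/2.
By linearity: E[X] = 98 · (1/2) = (99 − 1) · (1/2) = 49 ≈ 49.000000.

E[X] = 49 = 49.000000.


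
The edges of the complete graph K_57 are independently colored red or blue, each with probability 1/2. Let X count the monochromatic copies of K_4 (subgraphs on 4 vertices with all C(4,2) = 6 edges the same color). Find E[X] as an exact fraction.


Let X = Σ_S X_S over the C(57, 4) = 395010 subsets S of size 4, where X_S = 1 if the K_4 on S is monochromatic.
For a fixed S, the K_4 on S has C(4, 2) = 6 edges. P[all 6 edges red] = (1/2)^6, and likewise for blue, so P[monochromatic] = 2·(1/2)^6 = 2^{1 − 6} = 1/32.
By linearity of expectation: E[X] = C(57, 4) · 2^{1 − 6} = 395010 · 1/32 = 197505/16.
Numerically: E[X] ≈ 12344.0625.

E[X] = C(57,4)·2^(1−C(4,2)) = 197505/16 ≈ 12344.0625.


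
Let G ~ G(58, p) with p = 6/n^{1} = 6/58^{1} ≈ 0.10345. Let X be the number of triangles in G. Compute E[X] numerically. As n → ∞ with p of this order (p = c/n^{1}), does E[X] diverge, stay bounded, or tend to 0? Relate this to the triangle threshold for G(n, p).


Number of potential triangles: C(58, 3) = 30856.
Each occurs with probability p³ ≈ (0.10345)³ ≈ 1.1070565e-03.
By linearity: E[X] = C(58, 3)·p³ ≈ 30856 · 1.1070565e-03 ≈ 34.15933.
Here α = 1, so p = 6/n is exactly at the triangle threshold p ~ 1/n. Asymptotically E[X] → c³/6 = 6³/6 = 36 ≈ 36.00000, a bounded constant. In this regime the triangle count is asymptotically Poisson(c³/6).

E[X] ≈ 34.15933; in regime p = Θ(1/n^{1}) E[X] stays bounded (at the triangle threshold p ~ 1/n).


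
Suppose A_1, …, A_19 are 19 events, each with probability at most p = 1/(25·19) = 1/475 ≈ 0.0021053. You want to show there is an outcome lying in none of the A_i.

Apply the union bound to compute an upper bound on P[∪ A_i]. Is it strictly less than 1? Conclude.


Union bound: P[∪_{i=1}^{19} A_i] ≤ Σ_i P[A_i] ≤ 19·p = 19·(1/475) = 1/25.
Numerically: 1/25 ≈ 0.0400000.
Is 1/25 < 1? YES.
Since P[∪ A_i] ≤ 1/25 < 1, the complement has P[∩ A_i^c] ≥ 1 − 1/25 = 24/25 > 0, so some outcome avoids every A_i.

19·p = 1/25 ≈ 0.0400000; existence CERTIFIED by the union bound.


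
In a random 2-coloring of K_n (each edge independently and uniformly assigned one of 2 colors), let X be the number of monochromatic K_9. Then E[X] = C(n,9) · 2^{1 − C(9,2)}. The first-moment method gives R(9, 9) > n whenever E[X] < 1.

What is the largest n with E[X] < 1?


We need C(n, 9) · 2^{1 − 36} < 1, i.e. C(n, 9) < 2^{36 − 1} = 34359738368.
Check values of n near the boundary:
  n = 59: C(59, 9) = 12565671261; 12565671261 < 34359738368? YES
  n = 60: C(60, 9) = 14783142660; 14783142660 < 34359738368? YES
  n = 61: C(61, 9) = 17341763505; 17341763505 < 34359738368? YES
  n = 62: C(62, 9) = 20286591270; 20286591270 < 34359738368? YES
  n = 63: C(63, 9) = 23667689815; 23667689815 < 34359738368? YES
  n = 64: C(64, 9) = 27540584512; 27540584512 < 34359738368? YES
  n = 65: C(65, 9) = 31966749880; 31966749880 < 34359738368? YES
  n = 66: C(66, 9) = 37014131440; 37014131440 < 34359738368? NO
  n = 67: C(67, 9) = 42757703560; 42757703560 < 34359738368? NO
  n = 68: C(68, 9) = 49280065120; 49280065120 < 34359738368? NO
The largest n with C(n, 9) < 34359738368 is n = 65 (where E[X] = 3995843735/4294967296 ≈ 0.93035). Hence R(9, 9) > 65, i.e. R(9, 9) ≥ 66.

Largest n = 65; hence R(9, 9) > 65.


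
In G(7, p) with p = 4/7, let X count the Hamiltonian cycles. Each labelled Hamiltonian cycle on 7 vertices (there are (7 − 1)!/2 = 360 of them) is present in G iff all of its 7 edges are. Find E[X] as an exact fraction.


K_7 has (7 − 1)!/2 = 360 labelled Hamiltonian cycles.
For each such Hamiltonian cycle H, let X_H = 1 if all 7 edges of H are present in G. Then P[X_H = 1] = p^{7} = (4/7)^{7} = 16384/823543.
By linearity of expectation: E[X] = Σ_H E[X_H] = 360 · p^{7} = 360 · 16384/823543 = 5898240/823543.
Numerically: E[X] ≈ 7.16.

E[X] = 360 · (4/7)^{7} = 5898240/823543 ≈ 7.16.


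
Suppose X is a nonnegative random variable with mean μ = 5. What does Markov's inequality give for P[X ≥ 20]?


μ = E[X] = 5, a = 20.
Markov: P[X ≥ 20] ≤ μ/a = (5)/20 = 1/4.
Numerically: ≈ 0.2500.
(Since a = 20 > μ = 5.0000, the bound 1/4 is < 1 and informative.)

P[X ≥ 20] ≤ 1/4 ≈ 0.2500.


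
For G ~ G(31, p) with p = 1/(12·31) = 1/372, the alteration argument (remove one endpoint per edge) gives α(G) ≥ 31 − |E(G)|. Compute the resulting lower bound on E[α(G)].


E[|E(G)|] = C(31, 2)·p = 465 · (1/372) = 5/4.
E[α(G)] ≥ n − E[|E(G)|] = 31 − 5/4 = 119/4.
Numerically: ≈ 29.750.
(This is only a lower bound; the true E[α(G)] may be larger.)

E[α(G)] ≥ 119/4 ≈ 29.750.


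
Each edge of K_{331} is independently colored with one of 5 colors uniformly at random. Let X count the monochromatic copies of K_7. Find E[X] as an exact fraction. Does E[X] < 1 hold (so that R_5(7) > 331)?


E[X] = C(331, 7) · 5^{1 − 21} = 81027017349850 · 5^{−20} = 81027017349850/95367431640625.
As a reduced fraction: E[X] = 3241080693994/3814697265625 ≈ 0.8496.
Is E[X] < 1? YES.
Since E[X] < 1, there exists a 5-coloring of K_{331} with no monochromatic K_7; hence R_5(7) > 331.

E[X] = 3241080693994/3814697265625 ≈ 0.8496; E[X] < 1, so R_5(7) > 331.


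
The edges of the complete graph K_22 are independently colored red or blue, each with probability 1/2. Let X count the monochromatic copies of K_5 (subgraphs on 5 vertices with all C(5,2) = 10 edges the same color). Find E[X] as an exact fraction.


Let X = Σ_S X_S over the C(22, 5) = 26334 subsets S of size 5, where X_S = 1 if the K_5 on S is monochromatic.
For a fixed S, the K_5 on S has C(5, 2) = 10 edges. P[all 10 edges red] = (1/2)^10, and likewise for blue, so P[monochromatic] = 2·(1/2)^10 = 2^{1 − 10} = 1/512.
By linearity of expectation: E[X] = C(22, 5) · 2^{1 − 10} = 26334 · 1/512 = 13167/256.
Numerically: E[X] ≈ 51.433594.

E[X] = C(22,5)·2^(1−C(5,2)) = 13167/256 ≈ 51.433594.


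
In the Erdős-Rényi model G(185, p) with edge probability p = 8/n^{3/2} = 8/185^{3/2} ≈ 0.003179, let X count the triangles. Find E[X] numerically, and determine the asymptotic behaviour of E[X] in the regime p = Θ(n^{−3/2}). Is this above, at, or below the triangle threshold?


Number of potential triangles: C(185, 3) = 1038220.
Each occurs with probability p³ ≈ (0.003179)³ ≈ 3.213640e-08.
By linearity: E[X] = C(185, 3)·p³ ≈ 1038220 · 3.213640e-08 ≈ 0.0334.
Since α = 3/2 > 1, p = c/n^{3/2} = o(1/n) is below the triangle threshold p ~ 1/n. Asymptotically E[X] ~ (c³/6)·n^{3(1−α)} = (8³/6)·n^{-1.5} → 0, so by Markov's inequality G has no triangles w.h.p.

E[X] ≈ 0.0334; in regime p = Θ(1/n^{3/2}) E[X] tends to 0 (below the triangle threshold p ~ 1/n).


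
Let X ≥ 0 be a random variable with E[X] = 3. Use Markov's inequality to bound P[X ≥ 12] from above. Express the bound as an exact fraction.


μ = E[X] = 3, a = 12.
Markov: P[X ≥ 12] ≤ μ/a = (3)/12 = 1/4.
Numerically: ≈ 0.25000.
(Since a = 12 > μ = 3.00000, the bound 1/4 is < 1 and informative.)

P[X ≥ 12] ≤ 1/4 ≈ 0.25000.


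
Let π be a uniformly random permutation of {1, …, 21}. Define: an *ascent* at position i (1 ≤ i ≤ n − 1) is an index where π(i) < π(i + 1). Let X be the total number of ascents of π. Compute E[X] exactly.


Write X = Σ X_I over i = 1, …, 20, with X_I the indicator of one ascent.
There are 20 indicators.
For each fixed i, the pair (π(i), π(i+1)) is a uniformly random ordered pair of distinct values from {1, …, 21}; by symmetry P[π(i) < π(i+1)] = 1/2.
By linearity: E[X] = 20 · (1/2) = (21 − 1) · (1/2) = 10 ≈ 10.000000.

E[X] = 10 = 10.000000.


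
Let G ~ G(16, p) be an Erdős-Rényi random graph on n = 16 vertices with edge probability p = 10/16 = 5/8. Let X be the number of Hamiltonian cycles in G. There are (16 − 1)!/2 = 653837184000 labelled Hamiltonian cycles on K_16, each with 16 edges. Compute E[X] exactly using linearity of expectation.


K_16 has (16 − 1)!/2 = 653837184000 labelled Hamiltonian cycles.
For each such Hamiltonian cycle H, let X_H = 1 if all 16 edges of H are present in G. Then P[X_H = 1] = p^{16} = (5/8)^{16} = 152587890625/281474976710656.
By linearity: E[X] = Σ_H E[X_H] = 653837184000 · p^{16} = 653837184000 · 152587890625/281474976710656 = 97429332733154296875/274877906944.
Numerically: E[X] ≈ 3.54446e+08.

E[X] = 653837184000 · (5/8)^{16} = 97429332733154296875/274877906944 ≈ 3.54446e+08.


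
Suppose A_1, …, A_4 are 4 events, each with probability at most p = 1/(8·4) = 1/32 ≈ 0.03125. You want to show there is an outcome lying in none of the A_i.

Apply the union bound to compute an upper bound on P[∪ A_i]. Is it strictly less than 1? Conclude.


Union bound: P[∪_{i=1}^{4} A_i] ≤ Σ_i P[A_i] ≤ 4·p = 4·(1/32) = 1/8.
Numerically: 1/8 ≈ 0.12500.
Is 1/8 < 1? YES.
Since P[∪ A_i] ≤ 1/8 < 1, the complement has P[∩ A_i^c] ≥ 1 − 1/8 = 7/8 > 0, so some outcome avoids every A_i.

4·p = 1/8 ≈ 0.12500; existence CERTIFIED by the union bound.


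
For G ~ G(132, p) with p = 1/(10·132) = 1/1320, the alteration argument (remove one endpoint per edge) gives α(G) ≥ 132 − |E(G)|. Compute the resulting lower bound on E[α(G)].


E[|E(G)|] = C(132, 2)·p = 8646 · (1/1320) = 131/20.
E[α(G)] ≥ n − E[|E(G)|] = 132 − 131/20 = 2509/20.
Numerically: ≈ 125.45000.
(This is only a lower bound; the true E[α(G)] may be larger.)

E[α(G)] ≥ 2509/20 ≈ 125.45000.


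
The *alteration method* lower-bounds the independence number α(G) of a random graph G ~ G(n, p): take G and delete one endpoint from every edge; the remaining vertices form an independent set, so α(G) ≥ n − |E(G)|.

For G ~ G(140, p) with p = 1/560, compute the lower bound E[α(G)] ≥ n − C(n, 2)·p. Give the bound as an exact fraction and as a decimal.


E[|E(G)|] = C(140, 2)·p = 9730 · (1/560) = 139/8.
E[α(G)] ≥ n − E[|E(G)|] = 140 − 139/8 = 981/8.
Numerically: ≈ 122.62500.
(This is only a lower bound; the true E[α(G)] may be larger.)

E[α(G)] ≥ 981/8 ≈ 122.62500.


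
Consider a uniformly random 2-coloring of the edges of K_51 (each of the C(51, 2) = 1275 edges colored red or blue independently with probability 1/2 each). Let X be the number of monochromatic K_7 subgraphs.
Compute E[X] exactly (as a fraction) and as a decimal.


Let X = Σ_S X_S over the C(51, 7) = 115775100 subsets S of size 7, where X_S = 1 if the K_7 on S is monochromatic.
For a fixed S, the K_7 on S has C(7, 2) = 21 edges. P[all 21 edges red] = (1/2)^21, and likewise for blue, so P[monochromatic] = 2·(1/2)^21 = 2^{1 − 21} = 1/1048576.
Summing: E[X] = C(51, 7) · 2^{1 − 21} = 115775100 · 1/1048576 = 28943775/262144.
Numerically: E[X] ≈ 110.4117.

E[X] = C(51,7)·2^(1−C(7,2)) = 28943775/262144 ≈ 110.4117.


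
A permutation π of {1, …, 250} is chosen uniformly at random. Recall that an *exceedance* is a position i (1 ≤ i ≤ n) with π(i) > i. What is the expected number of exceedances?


Write X = Σ_{i=1}^{250} X_i, where X_i = 1_{π(i) > i}.
For each fixed i, π(i) is uniform over {1, …, 250} (marginal of a uniform permutation), so P[π(i) > i] = (n − i)/n. Summing: Σ_{i=1}^{250} (n − i)/n = (0 + 1 + … + 249)/250 = 250(250 − 1)/(2·250) = (250 − 1)/2.
Hence E[X] = Σ_{i=1}^{250} (250 − i)/250 = 249/2 ≈ 124.500.

E[X] = 249/2 = 124.500.


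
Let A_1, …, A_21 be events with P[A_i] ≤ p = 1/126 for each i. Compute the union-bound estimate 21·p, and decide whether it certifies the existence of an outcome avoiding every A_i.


Union bound: P[∪_{i=1}^{21} A_i] ≤ Σ_i P[A_i] ≤ 21·p = 21·(1/126) = 1/6.
Numerically: 1/6 ≈ 0.16667.
Is 1/6 < 1? YES.
Since P[∪ A_i] ≤ 1/6 < 1, the complement has P[∩ A_i^c] ≥ 1 − 1/6 = 5/6 > 0, so some outcome avoids every A_i.

21·p = 1/6 ≈ 0.16667; existence CERTIFIED by the union bound.


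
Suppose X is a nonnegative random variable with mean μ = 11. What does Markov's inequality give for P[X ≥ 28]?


μ = E[X] = 11, a = 28.
Markov: P[X ≥ 28] ≤ μ/a = (11)/28 = 11/28.
Numerically: ≈ 0.39286.
(Since a = 28 > μ = 11.00000, the bound 11/28 is < 1 and informative.)

P[X ≥ 28] ≤ 11/28 ≈ 0.39286.


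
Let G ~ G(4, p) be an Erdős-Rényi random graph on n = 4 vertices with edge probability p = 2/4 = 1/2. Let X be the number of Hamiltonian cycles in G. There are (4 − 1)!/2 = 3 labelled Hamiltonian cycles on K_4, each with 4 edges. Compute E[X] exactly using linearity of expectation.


K_4 has (4 − 1)!/2 = 3 labelled Hamiltonian cycles.
For each such Hamiltonian cycle H, let X_H = 1 if all 4 edges of H are present in G. Then P[X_H = 1] = p^{4} = (1/2)^{4} = 1/16.
By linearity: E[X] = Σ_H E[X_H] = 3 · p^{4} = 3 · 1/16 = 3/16.
Numerically: E[X] ≈ 0.1875.

E[X] = 3 · (1/2)^{4} = 3/16 ≈ 0.1875.


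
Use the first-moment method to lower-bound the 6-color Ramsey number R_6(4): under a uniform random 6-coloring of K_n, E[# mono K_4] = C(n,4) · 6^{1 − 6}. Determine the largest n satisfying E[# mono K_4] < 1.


We need C(n, 4) · 6^{1 − 6} < 1, i.e. C(n, 4) < 6^{6 − 1} = 7776.
Check values of n near the boundary:
  n = 20: C(20, 4) = 4845; 4845 < 7776? YES
  n = 21: C(21, 4) = 5985; 5985 < 7776? YES
  n = 22: C(22, 4) = 7315; 7315 < 7776? YES
  n = 23: C(23, 4) = 8855; 8855 < 7776? NO
  n = 24: C(24, 4) = 10626; 10626 < 7776? NO
The largest n with C(n, 4) < 7776 is n = 22 (where E[X] = 7315/7776 ≈ 0.940715). Hence R_6(4) > 22, i.e. R_6(4) ≥ 23.

Largest n = 22; hence R_6(4) > 22.


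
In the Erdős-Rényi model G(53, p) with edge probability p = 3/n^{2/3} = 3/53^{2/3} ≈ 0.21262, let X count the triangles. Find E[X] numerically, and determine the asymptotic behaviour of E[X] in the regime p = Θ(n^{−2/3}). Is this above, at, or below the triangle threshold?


Number of potential triangles: C(53, 3) = 23426.
Each occurs with probability p³ ≈ (0.21262)³ ≈ 9.61196155e-03.
By linearity: E[X] = C(53, 3)·p³ ≈ 23426 · 9.61196155e-03 ≈ 225.169811.
Since α = 2/3 < 1, p = c/n^{2/3} ≫ 1/n is above the triangle threshold p ~ 1/n. Asymptotically E[X] ~ (c³/6)·n^{3(1−α)} = (3³/6)·n^{1} → ∞; triangles are abundant w.h.p.

E[X] ≈ 225.169811; in regime p = Θ(1/n^{2/3}) E[X] diverges (above the triangle threshold p ~ 1/n).


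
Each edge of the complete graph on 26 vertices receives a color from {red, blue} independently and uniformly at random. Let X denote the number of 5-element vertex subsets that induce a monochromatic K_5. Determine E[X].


Let X = Σ_S X_S over the C(26, 5) = 65780 subsets S of size 5, where X_S = 1 if the K_5 on S is monochromatic.
For a fixed S, the K_5 on S has C(5, 2) = 10 edges. P[all 10 edges red] = (1/2)^10, and likewise for blue, so P[monochromatic] = 2·(1/2)^10 = 2^{1 − 10} = 1/512.
By linearity of expectation: E[X] = C(26, 5) · 2^{1 − 10} = 65780 · 1/512 = 16445/128.
Numerically: E[X] ≈ 128.4766.

E[X] = C(26,5)·2^(1−C(5,2)) = 16445/128 ≈ 128.4766.


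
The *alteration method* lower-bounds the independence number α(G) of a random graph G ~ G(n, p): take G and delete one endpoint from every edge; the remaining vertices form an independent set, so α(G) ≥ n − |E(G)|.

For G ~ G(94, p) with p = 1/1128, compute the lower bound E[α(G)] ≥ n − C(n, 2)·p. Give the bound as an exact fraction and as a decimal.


E[|E(G)|] = C(94, 2)·p = 4371 · (1/1128) = 31/8.
E[α(G)] ≥ n − E[|E(G)|] = 94 − 31/8 = 721/8.
Numerically: ≈ 90.12500.
(This is only a lower bound; the true E[α(G)] may be larger.)

E[α(G)] ≥ 721/8 ≈ 90.12500.
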